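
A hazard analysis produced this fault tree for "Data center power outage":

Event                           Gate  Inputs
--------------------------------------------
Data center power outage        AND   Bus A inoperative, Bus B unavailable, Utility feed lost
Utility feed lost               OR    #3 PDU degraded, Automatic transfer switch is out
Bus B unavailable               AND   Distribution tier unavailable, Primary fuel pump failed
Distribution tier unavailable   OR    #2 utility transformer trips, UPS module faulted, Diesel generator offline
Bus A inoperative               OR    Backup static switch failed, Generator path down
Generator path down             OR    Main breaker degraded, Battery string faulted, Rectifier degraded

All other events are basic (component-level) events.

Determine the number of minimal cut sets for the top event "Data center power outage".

24

Generator path down [OR]: union of children's cut sets → 3 cut set(s).
Bus A inoperative [OR]: union of children's cut sets → 4 cut set(s).
Distribution tier unavailable [OR]: union of children's cut sets → 3 cut set(s).
Bus B unavailable [AND]: one cut set from each child combined → 3 × 1 = 3 cut set(s).
Utility feed lost [OR]: union of children's cut sets → 2 cut set(s).
Data center power outage [AND]: one cut set from each child combined → 4 × 3 × 2 = 24 cut set(s).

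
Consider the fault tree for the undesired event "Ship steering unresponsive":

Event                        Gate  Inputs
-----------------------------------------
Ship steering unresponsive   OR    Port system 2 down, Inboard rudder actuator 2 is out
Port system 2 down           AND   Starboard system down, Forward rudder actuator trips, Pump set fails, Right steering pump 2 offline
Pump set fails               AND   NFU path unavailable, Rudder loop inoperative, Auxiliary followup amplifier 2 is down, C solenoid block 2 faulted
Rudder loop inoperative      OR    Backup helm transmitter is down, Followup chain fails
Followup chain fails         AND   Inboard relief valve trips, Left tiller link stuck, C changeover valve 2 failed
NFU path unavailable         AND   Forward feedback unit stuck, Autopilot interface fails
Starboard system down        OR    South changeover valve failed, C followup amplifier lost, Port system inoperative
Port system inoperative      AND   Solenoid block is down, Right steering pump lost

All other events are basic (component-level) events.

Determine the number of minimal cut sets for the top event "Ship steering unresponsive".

7

Port system inoperative [AND]: one cut set from each child combined → 1 × 1 = 1 cut set(s).
Starboard system down [OR]: union of children's cut sets → 3 cut set(s).
NFU path unavailable [AND]: one cut set from each child combined → 1 × 1 = 1 cut set(s).
Followup chain fails [AND]: one cut set from each child combined → 1 × 1 × 1 = 1 cut set(s).
Rudder loop inoperative [OR]: union of children's cut sets → 2 cut set(s).
Pump set fails [AND]: one cut set from each child combined → 1 × 2 × 1 × 1 = 2 cut set(s).
Port system 2 down [AND]: one cut set from each child combined → 3 × 1 × 2 × 1 = 6 cut set(s).
Ship steering unresponsive [OR]: union of children's cut sets → 7 cut set(s).
Minimal cut sets: {Autopilot interface fails, Auxiliary followup amplifier 2 is down, Backup helm transmitter is down, C solenoid block 2 faulted, Forward feedback unit stuck, Forward rudder actuator trips, Right steering pump 2 offline, South changeover valve failed}; {Autopilot interface fails, Auxiliary followup amplifier 2 is down, C changeover valve 2 failed, C solenoid block 2 faulted, Forward feedback unit stuck, Forward rudder actuator trips, Inboard relief valve trips, Left tiller link stuck, Right steering pump 2 offline, South changeover valve failed}; {Autopilot interface fails, Auxiliary followup amplifier 2 is down, Backup helm transmitter is down, C followup amplifier lost, C solenoid block 2 faulted, Forward feedback unit stuck, Forward rudder actuator trips, Right steering pump 2 offline}; {Autopilot interface fails, Auxiliary followup amplifier 2 is down, C changeover valve 2 failed, C followup amplifier lost, C solenoid block 2 faulted, Forward feedback unit stuck, Forward rudder actuator trips, Inboard relief valve trips, Left tiller link stuck, Right steering pump 2 offline}; {Autopilot interface fails, Auxiliary followup amplifier 2 is down, Backup helm transmitter is down, C solenoid block 2 faulted, Forward feedback unit stuck, Forward rudder actuator trips, Right steering pump 2 offline, Right steering pump lost, Solenoid block is down}; {Autopilot interface fails, Auxiliary followup amplifier 2 is down, C changeover valve 2 failed, C solenoid block 2 faulted, Forward feedback unit stuck, Forward rudder actuator trips, Inboard relief valve trips, Left tiller link stuck, Right steering pump 2 offline, Right steering pump lost, Solenoid block is down}; {Inboard rudder actuator 2 is out}.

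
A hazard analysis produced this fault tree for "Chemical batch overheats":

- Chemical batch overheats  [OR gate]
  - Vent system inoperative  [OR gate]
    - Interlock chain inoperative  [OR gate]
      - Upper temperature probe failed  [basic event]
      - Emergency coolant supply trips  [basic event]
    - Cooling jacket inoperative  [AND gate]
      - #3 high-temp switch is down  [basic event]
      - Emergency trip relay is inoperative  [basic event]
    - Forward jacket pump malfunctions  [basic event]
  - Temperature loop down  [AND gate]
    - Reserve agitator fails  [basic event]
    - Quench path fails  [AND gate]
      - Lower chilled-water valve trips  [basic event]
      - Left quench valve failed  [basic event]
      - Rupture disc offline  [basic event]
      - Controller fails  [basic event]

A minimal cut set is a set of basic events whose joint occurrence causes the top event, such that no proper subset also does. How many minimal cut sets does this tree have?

5

Interlock chain inoperative [OR]: union of children's cut sets → 2 cut set(s).
Cooling jacket inoperative [AND]: one cut set from each child combined → 1 × 1 = 1 cut set(s).
Vent system inoperative [OR]: union of children's cut sets → 4 cut set(s).
Quench path fails [AND]: one cut set from each child combined → 1 × 1 × 1 × 1 = 1 cut set(s).
Temperature loop down [AND]: one cut set from each child combined → 1 × 1 = 1 cut set(s).
Chemical batch overheats [OR]: union of children's cut sets → 5 cut set(s).
Minimal cut sets: {Upper temperature probe failed}; {Emergency coolant supply trips}; {#3 high-temp switch is down, Emergency trip relay is inoperative}; {Forward jacket pump malfunctions}; {Controller fails, Left quench valve failed, Lower chilled-water valve trips, Reserve agitator fails, Rupture disc offline}.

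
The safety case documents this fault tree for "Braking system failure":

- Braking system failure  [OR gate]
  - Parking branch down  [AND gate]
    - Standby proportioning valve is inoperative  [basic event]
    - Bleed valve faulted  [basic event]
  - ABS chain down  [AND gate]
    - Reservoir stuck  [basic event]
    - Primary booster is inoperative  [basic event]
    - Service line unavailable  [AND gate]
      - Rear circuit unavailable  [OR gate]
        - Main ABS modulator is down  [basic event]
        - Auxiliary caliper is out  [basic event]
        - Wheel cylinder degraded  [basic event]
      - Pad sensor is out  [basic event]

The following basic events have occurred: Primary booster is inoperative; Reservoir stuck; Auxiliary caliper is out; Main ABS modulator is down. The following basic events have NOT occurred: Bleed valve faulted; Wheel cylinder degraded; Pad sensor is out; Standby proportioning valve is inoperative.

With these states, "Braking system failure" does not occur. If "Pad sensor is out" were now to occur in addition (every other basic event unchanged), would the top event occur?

Counterfactual: set "Pad sensor is out" to occurred.
Parking branch down [AND]: Standby proportioning valve is inoperative=not, Bleed valve faulted=not → not all inputs occur → does not occur.
Rear circuit unavailable [OR]: Main ABS modulator is down=occurs, Auxiliary caliper is out=occurs, Wheel cylinder degraded=not → at least one input occurs → occurs.
Service line unavailable [AND]: Rear circuit unavailable=occurs, Pad sensor is out=occurs → all inputs occur → occurs.
ABS chain down [AND]: Reservoir stuck=occurs, Primary booster is inoperative=occurs, Service line unavailable=occurs → all inputs occur → occurs.
Braking system failure [OR]: Parking branch down=not, ABS chain down=occurs → at least one input occurs → occurs.

Yes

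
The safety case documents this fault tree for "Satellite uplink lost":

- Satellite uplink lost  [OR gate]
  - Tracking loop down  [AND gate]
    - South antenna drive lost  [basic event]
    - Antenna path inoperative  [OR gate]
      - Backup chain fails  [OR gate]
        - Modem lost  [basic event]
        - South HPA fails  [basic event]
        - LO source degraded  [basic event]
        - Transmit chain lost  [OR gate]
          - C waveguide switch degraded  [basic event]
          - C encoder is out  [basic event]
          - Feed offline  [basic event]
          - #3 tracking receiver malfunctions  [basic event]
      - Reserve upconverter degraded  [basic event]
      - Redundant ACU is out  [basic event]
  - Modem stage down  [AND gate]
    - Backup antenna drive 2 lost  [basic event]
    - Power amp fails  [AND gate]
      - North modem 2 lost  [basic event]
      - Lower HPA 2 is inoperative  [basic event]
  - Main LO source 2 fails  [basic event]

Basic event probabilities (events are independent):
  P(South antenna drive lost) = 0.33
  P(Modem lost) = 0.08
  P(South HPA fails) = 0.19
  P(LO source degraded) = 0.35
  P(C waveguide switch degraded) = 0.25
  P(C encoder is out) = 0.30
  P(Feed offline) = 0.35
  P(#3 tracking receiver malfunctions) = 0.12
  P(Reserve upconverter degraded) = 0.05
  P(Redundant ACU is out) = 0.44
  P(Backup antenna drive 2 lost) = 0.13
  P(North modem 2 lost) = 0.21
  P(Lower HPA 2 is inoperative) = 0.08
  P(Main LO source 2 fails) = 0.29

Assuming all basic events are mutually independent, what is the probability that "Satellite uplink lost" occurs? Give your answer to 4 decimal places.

P(Transmit chain lost) [OR] = 1 − (1−0.25) × (1−0.30) × (1−0.35) × (1−0.12) = 0.699700
P(Backup chain fails) [OR] = 1 − (1−0.08) × (1−0.19) × (1−0.35) × (1−0.699700) = 0.854541
P(Antenna path inoperative) [OR] = 1 − (1−0.854541) × (1−0.05) × (1−0.44) = 0.922616
P(Tracking loop down) [AND] = 0.33 × 0.922616 = 0.304463
P(Power amp fails) [AND] = 0.21 × 0.08 = 0.016800
P(Modem stage down) [AND] = 0.13 × 0.016800 = 0.002184
P(Satellite uplink lost) [OR] = 1 − (1−0.304463) × (1−0.002184) × (1−0.29) = 0.507247
Rounded to 4 decimal places: P(Satellite uplink lost) ≈ 0.5072.

0.5072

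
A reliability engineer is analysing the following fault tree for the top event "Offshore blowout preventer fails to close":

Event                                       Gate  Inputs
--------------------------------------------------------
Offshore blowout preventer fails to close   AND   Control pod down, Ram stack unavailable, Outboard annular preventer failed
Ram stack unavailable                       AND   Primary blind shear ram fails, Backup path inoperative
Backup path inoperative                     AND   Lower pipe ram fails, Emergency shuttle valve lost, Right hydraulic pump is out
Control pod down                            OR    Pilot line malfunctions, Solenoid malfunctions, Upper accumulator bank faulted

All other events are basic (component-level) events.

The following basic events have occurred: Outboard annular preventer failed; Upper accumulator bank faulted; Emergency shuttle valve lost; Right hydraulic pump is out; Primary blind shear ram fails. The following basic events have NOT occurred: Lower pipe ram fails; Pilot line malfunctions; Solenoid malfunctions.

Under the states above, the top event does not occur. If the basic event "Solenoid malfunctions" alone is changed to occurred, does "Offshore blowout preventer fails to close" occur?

Counterfactual: set "Solenoid malfunctions" to occurred.
Control pod down [OR]: Pilot line malfunctions=not, Solenoid malfunctions=occurs, Upper accumulator bank faulted=occurs → at least one input occurs → occurs.
Backup path inoperative [AND]: Lower pipe ram fails=not, Emergency shuttle valve lost=occurs, Right hydraulic pump is out=occurs → not all inputs occur → does not occur.
Ram stack unavailable [AND]: Primary blind shear ram fails=occurs, Backup path inoperative=not → not all inputs occur → does not occur.
Offshore blowout preventer fails to close [AND]: Control pod down=occurs, Ram stack unavailable=not, Outboard annular preventer failed=occurs → not all inputs occur → does not occur.

No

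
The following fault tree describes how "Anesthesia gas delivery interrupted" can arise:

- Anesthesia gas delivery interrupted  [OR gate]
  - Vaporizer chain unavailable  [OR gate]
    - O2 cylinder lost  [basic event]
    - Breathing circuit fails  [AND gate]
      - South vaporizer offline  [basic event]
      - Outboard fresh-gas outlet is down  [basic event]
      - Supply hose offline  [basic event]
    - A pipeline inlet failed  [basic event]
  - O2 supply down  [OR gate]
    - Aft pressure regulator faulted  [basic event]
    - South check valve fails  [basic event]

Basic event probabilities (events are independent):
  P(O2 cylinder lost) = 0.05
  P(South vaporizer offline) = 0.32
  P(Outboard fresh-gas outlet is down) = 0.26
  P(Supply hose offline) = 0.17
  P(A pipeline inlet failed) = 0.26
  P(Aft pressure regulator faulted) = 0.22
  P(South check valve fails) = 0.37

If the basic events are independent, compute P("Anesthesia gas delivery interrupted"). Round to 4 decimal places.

0.6594

P(Breathing circuit fails) [AND] = 0.32 × 0.26 × 0.17 = 0.014144
P(Vaporizer chain unavailable) [OR] = 1 − (1−0.05) × (1−0.014144) × (1−0.26) = 0.306943
P(O2 supply down) [OR] = 1 − (1−0.22) × (1−0.37) = 0.508600
P(Anesthesia gas delivery interrupted) [OR] = 1 − (1−0.306943) × (1−0.508600) = 0.659432
Rounded to 4 decimal places: P(Anesthesia gas delivery interrupted) ≈ 0.6594.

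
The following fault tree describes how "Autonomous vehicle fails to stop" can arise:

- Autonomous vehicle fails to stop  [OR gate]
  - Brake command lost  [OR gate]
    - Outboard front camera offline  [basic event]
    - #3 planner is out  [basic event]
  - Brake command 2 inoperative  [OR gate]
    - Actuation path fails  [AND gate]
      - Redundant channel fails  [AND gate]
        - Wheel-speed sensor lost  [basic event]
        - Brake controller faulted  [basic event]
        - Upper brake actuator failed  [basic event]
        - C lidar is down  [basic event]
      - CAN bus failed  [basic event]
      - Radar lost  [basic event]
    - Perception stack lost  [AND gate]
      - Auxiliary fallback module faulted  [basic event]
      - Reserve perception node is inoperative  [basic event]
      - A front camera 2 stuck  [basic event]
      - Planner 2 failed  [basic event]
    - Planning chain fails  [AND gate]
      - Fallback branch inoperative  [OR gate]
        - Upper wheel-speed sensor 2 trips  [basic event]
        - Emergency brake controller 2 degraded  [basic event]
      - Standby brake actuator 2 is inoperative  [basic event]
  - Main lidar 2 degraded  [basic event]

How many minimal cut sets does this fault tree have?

Brake command lost [OR]: union of children's cut sets → 2 cut set(s).
Redundant channel fails [AND]: one cut set from each child combined → 1 × 1 × 1 × 1 = 1 cut set(s).
Actuation path fails [AND]: one cut set from each child combined → 1 × 1 × 1 = 1 cut set(s).
Perception stack lost [AND]: one cut set from each child combined → 1 × 1 × 1 × 1 = 1 cut set(s).
Fallback branch inoperative [OR]: union of children's cut sets → 2 cut set(s).
Planning chain fails [AND]: one cut set from each child combined → 2 × 1 = 2 cut set(s).
Brake command 2 inoperative [OR]: union of children's cut sets → 4 cut set(s).
Autonomous vehicle fails to stop [OR]: union of children's cut sets → 7 cut set(s).
Minimal cut sets: {Outboard front camera offline}; {#3 planner is out}; {Brake controller faulted, C lidar is down, CAN bus failed, Radar lost, Upper brake actuator failed, Wheel-speed sensor lost}; {A front camera 2 stuck, Auxiliary fallback module faulted, Planner 2 failed, Reserve perception node is inoperative}; {Standby brake actuator 2 is inoperative, Upper wheel-speed sensor 2 trips}; {Emergency brake controller 2 degraded, Standby brake actuator 2 is inoperative}; {Main lidar 2 degraded}.

7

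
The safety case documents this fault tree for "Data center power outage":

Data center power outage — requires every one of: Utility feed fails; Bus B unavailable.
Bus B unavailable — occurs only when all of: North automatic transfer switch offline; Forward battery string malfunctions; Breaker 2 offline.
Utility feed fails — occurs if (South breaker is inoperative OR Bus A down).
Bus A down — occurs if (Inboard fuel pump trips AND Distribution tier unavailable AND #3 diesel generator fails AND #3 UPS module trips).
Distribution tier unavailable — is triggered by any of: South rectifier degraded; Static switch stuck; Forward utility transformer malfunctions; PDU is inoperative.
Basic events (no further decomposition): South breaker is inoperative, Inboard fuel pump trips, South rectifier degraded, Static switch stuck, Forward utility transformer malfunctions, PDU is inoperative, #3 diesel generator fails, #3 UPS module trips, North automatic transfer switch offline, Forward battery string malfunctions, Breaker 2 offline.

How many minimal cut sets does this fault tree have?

5

Distribution tier unavailable [OR]: union of children's cut sets → 4 cut set(s).
Bus A down [AND]: one cut set from each child combined → 1 × 4 × 1 × 1 = 4 cut set(s).
Utility feed fails [OR]: union of children's cut sets → 5 cut set(s).
Bus B unavailable [AND]: one cut set from each child combined → 1 × 1 × 1 = 1 cut set(s).
Data center power outage [AND]: one cut set from each child combined → 5 × 1 = 5 cut set(s).
Minimal cut sets: {Breaker 2 offline, Forward battery string malfunctions, North automatic transfer switch offline, South breaker is inoperative}; {#3 UPS module trips, #3 diesel generator fails, Breaker 2 offline, Forward battery string malfunctions, Inboard fuel pump trips, North automatic transfer switch offline, South rectifier degraded}; {#3 UPS module trips, #3 diesel generator fails, Breaker 2 offline, Forward battery string malfunctions, Inboard fuel pump trips, North automatic transfer switch offline, Static switch stuck}; {#3 UPS module trips, #3 diesel generator fails, Breaker 2 offline, Forward battery string malfunctions, Forward utility transformer malfunctions, Inboard fuel pump trips, North automatic transfer switch offline}; {#3 UPS module trips, #3 diesel generator fails, Breaker 2 offline, Forward battery string malfunctions, Inboard fuel pump trips, North automatic transfer switch offline, PDU is inoperative}.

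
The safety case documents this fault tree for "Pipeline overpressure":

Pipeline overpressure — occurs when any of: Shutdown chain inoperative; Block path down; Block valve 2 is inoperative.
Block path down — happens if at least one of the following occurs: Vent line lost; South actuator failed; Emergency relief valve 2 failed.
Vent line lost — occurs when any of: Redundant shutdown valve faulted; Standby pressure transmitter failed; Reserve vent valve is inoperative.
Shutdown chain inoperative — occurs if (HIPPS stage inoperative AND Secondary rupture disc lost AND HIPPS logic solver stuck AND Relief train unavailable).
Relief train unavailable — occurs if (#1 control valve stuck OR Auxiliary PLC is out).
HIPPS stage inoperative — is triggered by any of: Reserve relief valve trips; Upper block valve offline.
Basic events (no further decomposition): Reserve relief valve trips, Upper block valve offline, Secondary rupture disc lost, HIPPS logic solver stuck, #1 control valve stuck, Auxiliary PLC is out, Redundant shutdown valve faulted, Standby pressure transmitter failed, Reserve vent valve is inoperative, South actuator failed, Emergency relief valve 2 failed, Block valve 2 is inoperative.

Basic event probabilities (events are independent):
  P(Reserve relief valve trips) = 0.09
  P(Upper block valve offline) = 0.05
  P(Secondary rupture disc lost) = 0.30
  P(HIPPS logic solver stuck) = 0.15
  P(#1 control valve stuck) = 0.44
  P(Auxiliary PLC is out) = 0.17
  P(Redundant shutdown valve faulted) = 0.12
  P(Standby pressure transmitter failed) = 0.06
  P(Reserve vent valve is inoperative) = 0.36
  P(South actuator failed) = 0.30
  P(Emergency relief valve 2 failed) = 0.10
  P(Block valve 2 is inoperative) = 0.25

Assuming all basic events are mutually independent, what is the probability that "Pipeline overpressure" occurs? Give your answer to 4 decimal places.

P(HIPPS stage inoperative) [OR] = 1 − (1−0.09) × (1−0.05) = 0.135500
P(Relief train unavailable) [OR] = 1 − (1−0.44) × (1−0.17) = 0.535200
P(Shutdown chain inoperative) [AND] = 0.135500 × 0.30 × 0.15 × 0.535200 = 0.003263
P(Vent line lost) [OR] = 1 − (1−0.12) × (1−0.06) × (1−0.36) = 0.470592
P(Block path down) [OR] = 1 − (1−0.470592) × (1−0.30) × (1−0.10) = 0.666473
P(Pipeline overpressure) [OR] = 1 − (1−0.003263) × (1−0.666473) × (1−0.25) = 0.750671
Rounded to 4 decimal places: P(Pipeline overpressure) ≈ 0.7507.

0.7507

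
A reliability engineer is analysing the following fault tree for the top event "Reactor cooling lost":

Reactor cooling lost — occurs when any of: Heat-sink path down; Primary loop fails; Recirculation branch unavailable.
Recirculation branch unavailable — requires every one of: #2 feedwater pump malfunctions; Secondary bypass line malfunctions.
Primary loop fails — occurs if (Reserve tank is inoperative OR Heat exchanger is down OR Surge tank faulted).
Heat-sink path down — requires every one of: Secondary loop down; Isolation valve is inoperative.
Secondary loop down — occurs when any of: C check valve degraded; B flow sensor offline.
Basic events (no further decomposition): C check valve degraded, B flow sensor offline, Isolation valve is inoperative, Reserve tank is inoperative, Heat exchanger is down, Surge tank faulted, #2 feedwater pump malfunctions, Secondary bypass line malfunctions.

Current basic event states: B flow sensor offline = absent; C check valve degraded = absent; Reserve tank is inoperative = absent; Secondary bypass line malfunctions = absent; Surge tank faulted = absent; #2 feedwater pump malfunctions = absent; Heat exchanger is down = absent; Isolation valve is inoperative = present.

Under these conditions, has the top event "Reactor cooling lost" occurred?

No

Secondary loop down [OR]: C check valve degraded=not, B flow sensor offline=not → no input occurs → does not occur.
Heat-sink path down [AND]: Secondary loop down=not, Isolation valve is inoperative=occurs → not all inputs occur → does not occur.
Primary loop fails [OR]: Reserve tank is inoperative=not, Heat exchanger is down=not, Surge tank faulted=not → no input occurs → does not occur.
Recirculation branch unavailable [AND]: #2 feedwater pump malfunctions=not, Secondary bypass line malfunctions=not → not all inputs occur → does not occur.
Reactor cooling lost [OR]: Heat-sink path down=not, Primary loop fails=not, Recirculation branch unavailable=not → no input occurs → does not occur.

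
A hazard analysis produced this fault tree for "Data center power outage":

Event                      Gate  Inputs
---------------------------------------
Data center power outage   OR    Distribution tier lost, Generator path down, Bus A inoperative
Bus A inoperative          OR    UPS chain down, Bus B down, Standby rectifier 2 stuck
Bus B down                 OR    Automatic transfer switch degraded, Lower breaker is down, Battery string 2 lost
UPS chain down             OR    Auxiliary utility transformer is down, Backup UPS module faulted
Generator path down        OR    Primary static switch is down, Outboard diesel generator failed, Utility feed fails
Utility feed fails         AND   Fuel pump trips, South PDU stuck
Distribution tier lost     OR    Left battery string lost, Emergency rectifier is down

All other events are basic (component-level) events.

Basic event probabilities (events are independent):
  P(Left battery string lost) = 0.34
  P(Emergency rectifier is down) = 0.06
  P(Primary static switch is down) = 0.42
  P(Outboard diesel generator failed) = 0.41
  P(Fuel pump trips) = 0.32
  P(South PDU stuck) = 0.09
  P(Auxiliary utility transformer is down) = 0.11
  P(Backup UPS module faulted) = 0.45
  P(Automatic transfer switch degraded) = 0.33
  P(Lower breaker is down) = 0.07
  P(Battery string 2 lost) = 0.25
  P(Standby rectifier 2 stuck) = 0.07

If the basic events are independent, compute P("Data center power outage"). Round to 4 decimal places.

0.9561

P(Distribution tier lost) [OR] = 1 − (1−0.34) × (1−0.06) = 0.379600
P(Utility feed fails) [AND] = 0.32 × 0.09 = 0.028800
P(Generator path down) [OR] = 1 − (1−0.42) × (1−0.41) × (1−0.028800) = 0.667655
P(UPS chain down) [OR] = 1 − (1−0.11) × (1−0.45) = 0.510500
P(Bus B down) [OR] = 1 − (1−0.33) × (1−0.07) × (1−0.25) = 0.532675
P(Bus A inoperative) [OR] = 1 − (1−0.510500) × (1−0.532675) × (1−0.07) = 0.787257
P(Data center power outage) [OR] = 1 − (1−0.379600) × (1−0.667655) × (1−0.787257) = 0.956135
Rounded to 4 decimal places: P(Data center power outage) ≈ 0.9561.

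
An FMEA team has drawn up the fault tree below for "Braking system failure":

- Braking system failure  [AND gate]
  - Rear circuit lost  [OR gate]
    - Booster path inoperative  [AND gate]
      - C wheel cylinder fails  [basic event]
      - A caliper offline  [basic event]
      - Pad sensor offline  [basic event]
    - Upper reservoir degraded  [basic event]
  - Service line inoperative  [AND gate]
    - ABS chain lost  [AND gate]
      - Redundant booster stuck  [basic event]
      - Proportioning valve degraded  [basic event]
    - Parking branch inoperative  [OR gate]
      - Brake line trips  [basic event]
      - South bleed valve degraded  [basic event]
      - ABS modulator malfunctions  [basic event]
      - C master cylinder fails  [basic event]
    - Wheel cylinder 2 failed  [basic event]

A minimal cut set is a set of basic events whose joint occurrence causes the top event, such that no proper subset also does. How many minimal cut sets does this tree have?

Booster path inoperative [AND]: one cut set from each child combined → 1 × 1 × 1 = 1 cut set(s).
Rear circuit lost [OR]: union of children's cut sets → 2 cut set(s).
ABS chain lost [AND]: one cut set from each child combined → 1 × 1 = 1 cut set(s).
Parking branch inoperative [OR]: union of children's cut sets → 4 cut set(s).
Service line inoperative [AND]: one cut set from each child combined → 1 × 4 × 1 = 4 cut set(s).
Braking system failure [AND]: one cut set from each child combined → 2 × 4 = 8 cut set(s).
Minimal cut sets: {A caliper offline, Brake line trips, C wheel cylinder fails, Pad sensor offline, Proportioning valve degraded, Redundant booster stuck, Wheel cylinder 2 failed}; {A caliper offline, C wheel cylinder fails, Pad sensor offline, Proportioning valve degraded, Redundant booster stuck, South bleed valve degraded, Wheel cylinder 2 failed}; {A caliper offline, ABS modulator malfunctions, C wheel cylinder fails, Pad sensor offline, Proportioning valve degraded, Redundant booster stuck, Wheel cylinder 2 failed}; {A caliper offline, C master cylinder fails, C wheel cylinder fails, Pad sensor offline, Proportioning valve degraded, Redundant booster stuck, Wheel cylinder 2 failed}; {Brake line trips, Proportioning valve degraded, Redundant booster stuck, Upper reservoir degraded, Wheel cylinder 2 failed}; {Proportioning valve degraded, Redundant booster stuck, South bleed valve degraded, Upper reservoir degraded, Wheel cylinder 2 failed}; {ABS modulator malfunctions, Proportioning valve degraded, Redundant booster stuck, Upper reservoir degraded, Wheel cylinder 2 failed}; {C master cylinder fails, Proportioning valve degraded, Redundant booster stuck, Upper reservoir degraded, Wheel cylinder 2 failed}.

8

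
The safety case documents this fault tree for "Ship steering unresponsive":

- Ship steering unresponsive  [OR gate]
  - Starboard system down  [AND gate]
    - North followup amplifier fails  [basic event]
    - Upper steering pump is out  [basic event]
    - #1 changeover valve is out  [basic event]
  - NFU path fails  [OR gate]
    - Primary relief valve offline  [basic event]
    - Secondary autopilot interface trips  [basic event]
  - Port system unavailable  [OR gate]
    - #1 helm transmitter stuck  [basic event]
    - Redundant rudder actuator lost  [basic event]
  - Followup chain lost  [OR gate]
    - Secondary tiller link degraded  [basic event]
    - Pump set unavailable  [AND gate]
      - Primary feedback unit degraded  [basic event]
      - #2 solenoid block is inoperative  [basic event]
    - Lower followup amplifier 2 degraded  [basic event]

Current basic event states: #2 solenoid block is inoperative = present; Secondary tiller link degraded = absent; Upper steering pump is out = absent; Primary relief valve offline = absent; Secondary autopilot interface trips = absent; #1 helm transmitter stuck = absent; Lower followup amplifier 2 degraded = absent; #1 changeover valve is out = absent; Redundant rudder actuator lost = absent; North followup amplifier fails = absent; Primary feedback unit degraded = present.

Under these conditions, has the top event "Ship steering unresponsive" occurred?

Yes

Starboard system down [AND]: North followup amplifier fails=not, Upper steering pump is out=not, #1 changeover valve is out=not → not all inputs occur → does not occur.
NFU path fails [OR]: Primary relief valve offline=not, Secondary autopilot interface trips=not → no input occurs → does not occur.
Port system unavailable [OR]: #1 helm transmitter stuck=not, Redundant rudder actuator lost=not → no input occurs → does not occur.
Pump set unavailable [AND]: Primary feedback unit degraded=occurs, #2 solenoid block is inoperative=occurs → all inputs occur → occurs.
Followup chain lost [OR]: Secondary tiller link degraded=not, Pump set unavailable=occurs, Lower followup amplifier 2 degraded=not → at least one input occurs → occurs.
Ship steering unresponsive [OR]: Starboard system down=not, NFU path fails=not, Port system unavailable=not, Followup chain lost=occurs → at least one input occurs → occurs.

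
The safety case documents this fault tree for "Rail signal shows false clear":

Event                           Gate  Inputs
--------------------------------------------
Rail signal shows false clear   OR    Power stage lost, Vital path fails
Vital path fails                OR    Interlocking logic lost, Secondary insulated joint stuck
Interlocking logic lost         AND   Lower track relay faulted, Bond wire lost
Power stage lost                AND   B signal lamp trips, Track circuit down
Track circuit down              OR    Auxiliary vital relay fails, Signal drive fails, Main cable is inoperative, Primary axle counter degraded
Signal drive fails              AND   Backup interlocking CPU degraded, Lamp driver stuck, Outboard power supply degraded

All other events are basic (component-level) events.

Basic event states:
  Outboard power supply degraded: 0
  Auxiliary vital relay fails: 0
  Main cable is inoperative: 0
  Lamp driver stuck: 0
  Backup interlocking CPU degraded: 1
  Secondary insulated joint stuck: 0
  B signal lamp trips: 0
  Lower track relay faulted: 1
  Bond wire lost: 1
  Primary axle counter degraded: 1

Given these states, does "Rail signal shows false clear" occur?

Yes

Signal drive fails [AND]: Backup interlocking CPU degraded=occurs, Lamp driver stuck=not, Outboard power supply degraded=not → not all inputs occur → does not occur.
Track circuit down [OR]: Auxiliary vital relay fails=not, Signal drive fails=not, Main cable is inoperative=not, Primary axle counter degraded=occurs → at least one input occurs → occurs.
Power stage lost [AND]: B signal lamp trips=not, Track circuit down=occurs → not all inputs occur → does not occur.
Interlocking logic lost [AND]: Lower track relay faulted=occurs, Bond wire lost=occurs → all inputs occur → occurs.
Vital path fails [OR]: Interlocking logic lost=occurs, Secondary insulated joint stuck=not → at least one input occurs → occurs.
Rail signal shows false clear [OR]: Power stage lost=not, Vital path fails=occurs → at least one input occurs → occurs.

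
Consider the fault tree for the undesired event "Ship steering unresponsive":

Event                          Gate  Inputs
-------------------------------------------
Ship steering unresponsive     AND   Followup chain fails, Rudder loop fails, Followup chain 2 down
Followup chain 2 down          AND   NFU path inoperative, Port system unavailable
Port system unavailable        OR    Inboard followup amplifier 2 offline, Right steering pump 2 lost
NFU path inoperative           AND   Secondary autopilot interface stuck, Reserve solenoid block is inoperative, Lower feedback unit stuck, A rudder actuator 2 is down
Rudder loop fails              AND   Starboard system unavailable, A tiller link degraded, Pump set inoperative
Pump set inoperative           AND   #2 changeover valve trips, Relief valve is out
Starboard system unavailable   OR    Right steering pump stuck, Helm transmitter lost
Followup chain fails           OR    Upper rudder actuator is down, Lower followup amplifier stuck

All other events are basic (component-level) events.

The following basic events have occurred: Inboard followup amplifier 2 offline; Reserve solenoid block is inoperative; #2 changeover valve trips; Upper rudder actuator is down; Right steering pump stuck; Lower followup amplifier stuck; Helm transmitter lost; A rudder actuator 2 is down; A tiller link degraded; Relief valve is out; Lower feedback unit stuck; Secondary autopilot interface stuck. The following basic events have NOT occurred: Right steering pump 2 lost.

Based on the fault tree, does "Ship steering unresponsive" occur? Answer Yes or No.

Followup chain fails [OR]: Upper rudder actuator is down=occurs, Lower followup amplifier stuck=occurs → at least one input occurs → occurs.
Starboard system unavailable [OR]: Right steering pump stuck=occurs, Helm transmitter lost=occurs → at least one input occurs → occurs.
Pump set inoperative [AND]: #2 changeover valve trips=occurs, Relief valve is out=occurs → all inputs occur → occurs.
Rudder loop fails [AND]: Starboard system unavailable=occurs, A tiller link degraded=occurs, Pump set inoperative=occurs → all inputs occur → occurs.
NFU path inoperative [AND]: Secondary autopilot interface stuck=occurs, Reserve solenoid block is inoperative=occurs, Lower feedback unit stuck=occurs, A rudder actuator 2 is down=occurs → all inputs occur → occurs.
Port system unavailable [OR]: Inboard followup amplifier 2 offline=occurs, Right steering pump 2 lost=not → at least one input occurs → occurs.
Followup chain 2 down [AND]: NFU path inoperative=occurs, Port system unavailable=occurs → all inputs occur → occurs.
Ship steering unresponsive [AND]: Followup chain fails=occurs, Rudder loop fails=occurs, Followup chain 2 down=occurs → all inputs occur → occurs.

Yes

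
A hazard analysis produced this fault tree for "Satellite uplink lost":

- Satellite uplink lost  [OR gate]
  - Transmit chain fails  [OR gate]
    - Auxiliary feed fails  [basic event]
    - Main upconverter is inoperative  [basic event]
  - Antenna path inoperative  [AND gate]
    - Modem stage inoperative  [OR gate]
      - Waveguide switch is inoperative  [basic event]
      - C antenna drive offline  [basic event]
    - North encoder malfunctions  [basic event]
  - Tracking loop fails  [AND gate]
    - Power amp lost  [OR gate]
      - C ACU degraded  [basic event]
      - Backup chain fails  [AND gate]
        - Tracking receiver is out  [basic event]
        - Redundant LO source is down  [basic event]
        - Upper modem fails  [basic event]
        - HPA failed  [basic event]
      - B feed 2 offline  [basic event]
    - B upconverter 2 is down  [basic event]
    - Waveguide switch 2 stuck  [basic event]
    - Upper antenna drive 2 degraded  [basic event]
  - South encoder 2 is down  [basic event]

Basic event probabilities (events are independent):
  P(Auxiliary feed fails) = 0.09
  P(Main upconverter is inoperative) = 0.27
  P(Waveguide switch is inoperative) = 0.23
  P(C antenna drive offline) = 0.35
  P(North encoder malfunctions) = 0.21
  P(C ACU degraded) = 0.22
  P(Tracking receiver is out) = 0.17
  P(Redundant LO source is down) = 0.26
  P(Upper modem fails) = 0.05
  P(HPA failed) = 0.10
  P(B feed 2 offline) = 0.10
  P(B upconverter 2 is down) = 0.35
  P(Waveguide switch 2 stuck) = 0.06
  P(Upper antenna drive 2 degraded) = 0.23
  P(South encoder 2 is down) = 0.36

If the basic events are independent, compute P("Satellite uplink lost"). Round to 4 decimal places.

0.6200

P(Transmit chain fails) [OR] = 1 − (1−0.09) × (1−0.27) = 0.335700
P(Modem stage inoperative) [OR] = 1 − (1−0.23) × (1−0.35) = 0.499500
P(Antenna path inoperative) [AND] = 0.499500 × 0.21 = 0.104895
P(Backup chain fails) [AND] = 0.17 × 0.26 × 0.05 × 0.10 = 0.000221
P(Power amp lost) [OR] = 1 − (1−0.22) × (1−0.000221) × (1−0.10) = 0.298155
P(Tracking loop fails) [AND] = 0.298155 × 0.35 × 0.06 × 0.23 = 0.001440
P(Satellite uplink lost) [OR] = 1 − (1−0.335700) × (1−0.104895) × (1−0.001440) × (1−0.36) = 0.619992
Rounded to 4 decimal places: P(Satellite uplink lost) ≈ 0.6200.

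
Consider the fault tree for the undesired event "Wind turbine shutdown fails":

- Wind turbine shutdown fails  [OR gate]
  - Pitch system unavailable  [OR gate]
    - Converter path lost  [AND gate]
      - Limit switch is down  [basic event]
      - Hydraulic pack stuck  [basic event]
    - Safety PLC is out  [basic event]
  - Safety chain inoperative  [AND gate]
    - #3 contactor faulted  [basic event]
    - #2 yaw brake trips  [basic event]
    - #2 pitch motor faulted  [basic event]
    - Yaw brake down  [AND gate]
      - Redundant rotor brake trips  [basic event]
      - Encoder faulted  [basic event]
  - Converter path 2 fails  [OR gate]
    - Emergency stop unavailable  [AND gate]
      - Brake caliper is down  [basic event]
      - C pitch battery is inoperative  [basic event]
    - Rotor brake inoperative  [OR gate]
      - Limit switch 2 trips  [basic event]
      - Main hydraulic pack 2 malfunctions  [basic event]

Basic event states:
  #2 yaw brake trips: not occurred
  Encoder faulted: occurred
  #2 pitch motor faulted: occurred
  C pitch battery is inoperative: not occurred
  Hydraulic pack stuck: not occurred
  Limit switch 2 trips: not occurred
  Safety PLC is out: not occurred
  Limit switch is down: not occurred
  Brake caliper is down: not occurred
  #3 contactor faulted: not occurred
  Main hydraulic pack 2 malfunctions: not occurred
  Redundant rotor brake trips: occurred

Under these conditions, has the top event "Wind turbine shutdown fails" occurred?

Converter path lost [AND]: Limit switch is down=not, Hydraulic pack stuck=not → not all inputs occur → does not occur.
Pitch system unavailable [OR]: Converter path lost=not, Safety PLC is out=not → no input occurs → does not occur.
Yaw brake down [AND]: Redundant rotor brake trips=occurs, Encoder faulted=occurs → all inputs occur → occurs.
Safety chain inoperative [AND]: #3 contactor faulted=not, #2 yaw brake trips=not, #2 pitch motor faulted=occurs, Yaw brake down=occurs → not all inputs occur → does not occur.
Emergency stop unavailable [AND]: Brake caliper is down=not, C pitch battery is inoperative=not → not all inputs occur → does not occur.
Rotor brake inoperative [OR]: Limit switch 2 trips=not, Main hydraulic pack 2 malfunctions=not → no input occurs → does not occur.
Converter path 2 fails [OR]: Emergency stop unavailable=not, Rotor brake inoperative=not → no input occurs → does not occur.
Wind turbine shutdown fails [OR]: Pitch system unavailable=not, Safety chain inoperative=not, Converter path 2 fails=not → no input occurs → does not occur.

No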